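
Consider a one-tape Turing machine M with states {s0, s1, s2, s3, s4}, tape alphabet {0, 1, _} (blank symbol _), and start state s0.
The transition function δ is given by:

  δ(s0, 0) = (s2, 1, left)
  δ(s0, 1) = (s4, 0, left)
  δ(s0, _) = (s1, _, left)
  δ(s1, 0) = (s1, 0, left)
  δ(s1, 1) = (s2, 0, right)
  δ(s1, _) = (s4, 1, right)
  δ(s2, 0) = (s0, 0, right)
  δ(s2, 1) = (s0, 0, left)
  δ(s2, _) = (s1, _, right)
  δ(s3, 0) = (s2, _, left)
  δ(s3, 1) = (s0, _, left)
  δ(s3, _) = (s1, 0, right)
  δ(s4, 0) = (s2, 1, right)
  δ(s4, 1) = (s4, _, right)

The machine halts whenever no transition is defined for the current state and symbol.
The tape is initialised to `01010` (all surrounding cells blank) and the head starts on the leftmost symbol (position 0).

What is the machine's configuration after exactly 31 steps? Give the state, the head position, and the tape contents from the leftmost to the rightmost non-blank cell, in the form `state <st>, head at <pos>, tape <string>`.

s0 | _[0]1010_   read 0 → write 1, move left, go to s2
s2 | [_]11010_   read _ → write _, move right, go to s1
s1 | _[1]1010_   read 1 → write 0, move right, go to s2
s2 | _0[1]010_   read 1 → write 0, move left, go to s0
s0 | _[0]0010_   read 0 → write 1, move left, go to s2
s2 | [_]10010_   read _ → write _, move right, go to s1
s1 | _[1]0010_   read 1 → write 0, move right, go to s2
s2 | _0[0]010_   read 0 → write 0, move right, go to s0
s0 | _00[0]10_   read 0 → write 1, move left, go to s2
s2 | _0[0]110_   read 0 → write 0, move right, go to s0
s0 | _00[1]10_   read 1 → write 0, move left, go to s4
s4 | _0[0]010_   read 0 → write 1, move right, go to s2
s2 | _01[0]10_   read 0 → write 0, move right, go to s0
s0 | _010[1]0_   read 1 → write 0, move left, go to s4
s4 | _01[0]00_   read 0 → write 1, move right, go to s2
s2 | _011[0]0_   read 0 → write 0, move right, go to s0
s0 | _0110[0]_   read 0 → write 1, move left, go to s2
s2 | _011[0]1_   read 0 → write 0, move right, go to s0
s0 | _0110[1]_   read 1 → write 0, move left, go to s4
s4 | _011[0]0_   read 0 → write 1, move right, go to s2
s2 | _0111[0]_   read 0 → write 0, move right, go to s0
s0 | _01110[_]   read _ → write _, move left, go to s1
s1 | _0111[0]_   read 0 → write 0, move left, go to s1
s1 | _011[1]0_   read 1 → write 0, move right, go to s2
s2 | _0110[0]_   read 0 → write 0, move right, go to s0
s0 | _01100[_]   read _ → write _, move left, go to s1
s1 | _0110[0]_   read 0 → write 0, move left, go to s1
s1 | _011[0]0_   read 0 → write 0, move left, go to s1
s1 | _01[1]00_   read 1 → write 0, move right, go to s2
s2 | _010[0]0_   read 0 → write 0, move right, go to s0
s0 | _0100[0]_   read 0 → write 1, move left, go to s2
s2 | _010[0]1_
After 31 steps: state s2, head at 3, tape 01001.

state s2, head at 3, tape 01001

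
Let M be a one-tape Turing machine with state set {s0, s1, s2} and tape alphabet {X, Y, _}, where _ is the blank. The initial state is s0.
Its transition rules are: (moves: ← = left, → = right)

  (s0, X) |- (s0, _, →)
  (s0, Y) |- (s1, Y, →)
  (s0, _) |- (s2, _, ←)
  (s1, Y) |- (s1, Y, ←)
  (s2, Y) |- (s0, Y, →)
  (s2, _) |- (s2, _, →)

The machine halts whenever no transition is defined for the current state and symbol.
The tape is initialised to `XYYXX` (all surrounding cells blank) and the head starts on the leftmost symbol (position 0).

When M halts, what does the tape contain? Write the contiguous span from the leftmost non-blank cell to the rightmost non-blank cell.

YYXX

state=s0 head=0 tape=[X]YYXX   (s0,X)→(s0,_,→)
state=s0 head=1 tape=_[Y]YXX   (s0,Y)→(s1,Y,→)
state=s1 head=2 tape=_Y[Y]XX   (s1,Y)→(s1,Y,←)
state=s1 head=1 tape=_[Y]YXX   (s1,Y)→(s1,Y,←)
state=s1 head=0 tape=[_]YYXX
The non-blank tape span at halt is YYXX.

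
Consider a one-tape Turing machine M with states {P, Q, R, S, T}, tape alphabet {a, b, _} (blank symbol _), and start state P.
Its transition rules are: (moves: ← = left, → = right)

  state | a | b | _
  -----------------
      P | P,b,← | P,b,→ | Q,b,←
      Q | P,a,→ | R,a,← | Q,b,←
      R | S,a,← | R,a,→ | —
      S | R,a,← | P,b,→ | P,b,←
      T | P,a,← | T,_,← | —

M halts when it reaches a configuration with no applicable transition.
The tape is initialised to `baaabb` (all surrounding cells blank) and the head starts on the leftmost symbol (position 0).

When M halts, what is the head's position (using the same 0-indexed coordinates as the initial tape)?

state=P head=0 tape=_[b]aaabb_   (P,b)→(P,b,→)
state=P head=1 tape=_b[a]aabb_   (P,a)→(P,b,←)
state=P head=0 tape=_[b]baabb_   (P,b)→(P,b,→)
state=P head=1 tape=_b[b]aabb_   (P,b)→(P,b,→)
state=P head=2 tape=_bb[a]abb_   (P,a)→(P,b,←)
state=P head=1 tape=_b[b]babb_   (P,b)→(P,b,→)
state=P head=2 tape=_bb[b]abb_   (P,b)→(P,b,→)
state=P head=3 tape=_bbb[a]bb_   (P,a)→(P,b,←)
state=P head=2 tape=_bb[b]bbb_   (P,b)→(P,b,→)
state=P head=3 tape=_bbb[b]bb_   (P,b)→(P,b,→)
state=P head=4 tape=_bbbb[b]b_   (P,b)→(P,b,→)
state=P head=5 tape=_bbbbb[b]_   (P,b)→(P,b,→)
state=P head=6 tape=_bbbbbb[_]   (P,_)→(Q,b,←)
state=Q head=5 tape=_bbbbb[b]b   (Q,b)→(R,a,←)
state=R head=4 tape=_bbbb[b]ab   (R,b)→(R,a,→)
state=R head=5 tape=_bbbba[a]b   (R,a)→(S,a,←)
state=S head=4 tape=_bbbb[a]ab   (S,a)→(R,a,←)
state=R head=3 tape=_bbb[b]aab   (R,b)→(R,a,→)
state=R head=4 tape=_bbba[a]ab   (R,a)→(S,a,←)
state=S head=3 tape=_bbb[a]aab   (S,a)→(R,a,←)
state=R head=2 tape=_bb[b]aaab   (R,b)→(R,a,→)
state=R head=3 tape=_bba[a]aab   (R,a)→(S,a,←)
state=S head=2 tape=_bb[a]aaab   (S,a)→(R,a,←)
state=R head=1 tape=_b[b]aaaab   (R,b)→(R,a,→)
state=R head=2 tape=_ba[a]aaab   (R,a)→(S,a,←)
state=S head=1 tape=_b[a]aaaab   (S,a)→(R,a,←)
state=R head=0 tape=_[b]aaaaab   (R,b)→(R,a,→)
state=R head=1 tape=_a[a]aaaab   (R,a)→(S,a,←)
state=S head=0 tape=_[a]aaaaab   (S,a)→(R,a,←)
state=R head=-1 tape=[_]aaaaaab
At halt the head is at cell -1.

-1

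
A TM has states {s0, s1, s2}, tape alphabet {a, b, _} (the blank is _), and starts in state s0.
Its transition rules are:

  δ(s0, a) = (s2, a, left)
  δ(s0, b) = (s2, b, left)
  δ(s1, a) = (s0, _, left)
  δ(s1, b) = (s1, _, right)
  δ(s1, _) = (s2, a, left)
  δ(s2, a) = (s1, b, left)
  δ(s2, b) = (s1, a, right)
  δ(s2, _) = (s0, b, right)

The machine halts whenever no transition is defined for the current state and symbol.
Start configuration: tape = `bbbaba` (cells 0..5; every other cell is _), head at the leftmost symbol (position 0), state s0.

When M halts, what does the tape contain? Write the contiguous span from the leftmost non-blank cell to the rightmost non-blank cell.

s0 | _[b]bbaba   read b → write b, move left, go to s2
s2 | [_]bbbaba   read _ → write b, move right, go to s0
s0 | b[b]bbaba   read b → write b, move left, go to s2
s2 | [b]bbbaba   read b → write a, move right, go to s1
s1 | a[b]bbaba   read b → write _, move right, go to s1
s1 | a_[b]baba   read b → write _, move right, go to s1
s1 | a__[b]aba   read b → write _, move right, go to s1
s1 | a___[a]ba   read a → write _, move left, go to s0
s0 | a__[_]_ba
The non-blank tape span at halt is a____ba.

a____ba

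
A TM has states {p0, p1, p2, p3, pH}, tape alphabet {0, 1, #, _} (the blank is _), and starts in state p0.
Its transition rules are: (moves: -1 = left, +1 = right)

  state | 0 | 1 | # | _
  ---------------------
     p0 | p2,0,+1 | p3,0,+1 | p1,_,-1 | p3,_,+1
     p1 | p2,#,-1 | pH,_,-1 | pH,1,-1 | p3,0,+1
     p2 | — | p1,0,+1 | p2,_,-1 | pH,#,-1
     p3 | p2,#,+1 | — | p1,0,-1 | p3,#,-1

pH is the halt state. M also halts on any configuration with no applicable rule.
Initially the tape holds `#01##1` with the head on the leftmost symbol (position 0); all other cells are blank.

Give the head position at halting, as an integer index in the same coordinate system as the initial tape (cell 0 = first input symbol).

-3

state=p0 head=0 tape=___[#]01##1   (p0,#)→(p1,_,-1)
state=p1 head=-1 tape=__[_]_01##1   (p1,_)→(p3,0,+1)
state=p3 head=0 tape=__0[_]01##1   (p3,_)→(p3,#,-1)
state=p3 head=-1 tape=__[0]#01##1   (p3,0)→(p2,#,+1)
state=p2 head=0 tape=__#[#]01##1   (p2,#)→(p2,_,-1)
state=p2 head=-1 tape=__[#]_01##1   (p2,#)→(p2,_,-1)
state=p2 head=-2 tape=_[_]__01##1   (p2,_)→(pH,#,-1)
state=pH head=-3 tape=[_]#__01##1
At halt the head is at cell -3.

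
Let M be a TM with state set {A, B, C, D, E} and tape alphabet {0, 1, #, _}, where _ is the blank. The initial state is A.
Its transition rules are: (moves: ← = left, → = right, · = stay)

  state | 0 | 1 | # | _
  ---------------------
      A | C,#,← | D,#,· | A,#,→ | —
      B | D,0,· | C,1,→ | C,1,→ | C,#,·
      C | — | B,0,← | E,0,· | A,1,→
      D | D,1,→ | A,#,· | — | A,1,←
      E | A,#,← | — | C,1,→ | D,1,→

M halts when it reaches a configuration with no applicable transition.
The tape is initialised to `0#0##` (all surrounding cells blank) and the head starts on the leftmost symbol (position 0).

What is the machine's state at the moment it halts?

state=A head=0 tape=_[0]#0##_   (A,0)→(C,#,←)
state=C head=-1 tape=[_]##0##_   (C,_)→(A,1,→)
state=A head=0 tape=1[#]#0##_   (A,#)→(A,#,→)
state=A head=1 tape=1#[#]0##_   (A,#)→(A,#,→)
state=A head=2 tape=1##[0]##_   (A,0)→(C,#,←)
state=C head=1 tape=1#[#]###_   (C,#)→(E,0,·)
state=E head=1 tape=1#[0]###_   (E,0)→(A,#,←)
state=A head=0 tape=1[#]####_   (A,#)→(A,#,→)
state=A head=1 tape=1#[#]###_   (A,#)→(A,#,→)
state=A head=2 tape=1##[#]##_   (A,#)→(A,#,→)
state=A head=3 tape=1###[#]#_   (A,#)→(A,#,→)
state=A head=4 tape=1####[#]_   (A,#)→(A,#,→)
state=A head=5 tape=1#####[_]
No transition is defined for (A, _); M halts in state A.

A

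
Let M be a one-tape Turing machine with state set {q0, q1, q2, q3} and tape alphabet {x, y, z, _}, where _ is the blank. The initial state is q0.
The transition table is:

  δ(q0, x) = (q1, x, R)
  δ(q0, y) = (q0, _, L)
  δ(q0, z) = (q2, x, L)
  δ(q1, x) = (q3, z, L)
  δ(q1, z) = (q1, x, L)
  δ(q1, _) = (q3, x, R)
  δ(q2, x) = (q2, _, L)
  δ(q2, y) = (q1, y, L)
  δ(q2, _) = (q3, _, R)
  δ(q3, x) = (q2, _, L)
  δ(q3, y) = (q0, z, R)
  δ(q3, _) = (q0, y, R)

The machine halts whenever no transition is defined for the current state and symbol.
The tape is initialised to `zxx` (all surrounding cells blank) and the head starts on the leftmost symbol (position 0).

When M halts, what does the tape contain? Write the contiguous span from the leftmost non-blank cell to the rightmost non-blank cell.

q0 | _[z]xx   read z → write x, move L, go to q2
q2 | [_]xxx   read _ → write _, move R, go to q3
q3 | _[x]xx   read x → write _, move L, go to q2
q2 | [_]_xx   read _ → write _, move R, go to q3
q3 | _[_]xx   read _ → write y, move R, go to q0
q0 | _y[x]x   read x → write x, move R, go to q1
q1 | _yx[x]   read x → write z, move L, go to q3
q3 | _y[x]z   read x → write _, move L, go to q2
q2 | _[y]_z   read y → write y, move L, go to q1
q1 | [_]y_z   read _ → write x, move R, go to q3
q3 | x[y]_z   read y → write z, move R, go to q0
q0 | xz[_]z
The non-blank tape span at halt is xz_z.

xz_z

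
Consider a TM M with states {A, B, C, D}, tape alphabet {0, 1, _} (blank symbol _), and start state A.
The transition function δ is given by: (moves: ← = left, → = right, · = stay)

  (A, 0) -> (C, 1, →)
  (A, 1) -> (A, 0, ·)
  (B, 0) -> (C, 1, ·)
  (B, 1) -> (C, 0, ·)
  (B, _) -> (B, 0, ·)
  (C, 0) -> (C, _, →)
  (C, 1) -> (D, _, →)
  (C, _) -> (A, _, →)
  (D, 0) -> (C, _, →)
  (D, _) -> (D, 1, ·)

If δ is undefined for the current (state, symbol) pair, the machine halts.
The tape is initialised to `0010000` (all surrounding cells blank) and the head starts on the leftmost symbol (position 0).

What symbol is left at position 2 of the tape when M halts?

state=A head=0 tape=[0]010000__   (A,0)→(C,1,→)
state=C head=1 tape=1[0]10000__   (C,0)→(C,_,→)
state=C head=2 tape=1_[1]0000__   (C,1)→(D,_,→)
state=D head=3 tape=1__[0]000__   (D,0)→(C,_,→)
state=C head=4 tape=1___[0]00__   (C,0)→(C,_,→)
state=C head=5 tape=1____[0]0__   (C,0)→(C,_,→)
state=C head=6 tape=1_____[0]__   (C,0)→(C,_,→)
state=C head=7 tape=1______[_]_   (C,_)→(A,_,→)
state=A head=8 tape=1_______[_]
Cell 2 holds _ when M halts.

_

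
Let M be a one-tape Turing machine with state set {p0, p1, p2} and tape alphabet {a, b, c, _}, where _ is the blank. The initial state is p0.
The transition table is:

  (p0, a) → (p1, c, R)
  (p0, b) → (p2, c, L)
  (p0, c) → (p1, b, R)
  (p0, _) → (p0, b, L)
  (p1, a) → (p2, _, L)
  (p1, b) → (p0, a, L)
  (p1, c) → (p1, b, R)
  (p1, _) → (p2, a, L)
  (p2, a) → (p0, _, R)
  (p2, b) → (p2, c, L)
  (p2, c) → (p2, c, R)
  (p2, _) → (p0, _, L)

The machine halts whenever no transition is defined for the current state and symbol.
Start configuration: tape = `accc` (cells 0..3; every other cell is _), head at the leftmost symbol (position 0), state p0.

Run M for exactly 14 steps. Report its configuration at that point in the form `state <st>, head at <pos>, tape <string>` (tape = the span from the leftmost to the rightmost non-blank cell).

p0 | [a]ccc__   read a → write c, move R, go to p1
p1 | c[c]cc__   read c → write b, move R, go to p1
p1 | cb[c]c__   read c → write b, move R, go to p1
p1 | cbb[c]__   read c → write b, move R, go to p1
p1 | cbbb[_]_   read _ → write a, move L, go to p2
p2 | cbb[b]a_   read b → write c, move L, go to p2
p2 | cb[b]ca_   read b → write c, move L, go to p2
p2 | c[b]cca_   read b → write c, move L, go to p2
p2 | [c]ccca_   read c → write c, move R, go to p2
p2 | c[c]cca_   read c → write c, move R, go to p2
p2 | cc[c]ca_   read c → write c, move R, go to p2
p2 | ccc[c]a_   read c → write c, move R, go to p2
p2 | cccc[a]_   read a → write _, move R, go to p0
p0 | cccc_[_]   read _ → write b, move L, go to p0
p0 | cccc[_]b
After 14 steps: state p0, head at 4, tape cccc_b.

state p0, head at 4, tape cccc_b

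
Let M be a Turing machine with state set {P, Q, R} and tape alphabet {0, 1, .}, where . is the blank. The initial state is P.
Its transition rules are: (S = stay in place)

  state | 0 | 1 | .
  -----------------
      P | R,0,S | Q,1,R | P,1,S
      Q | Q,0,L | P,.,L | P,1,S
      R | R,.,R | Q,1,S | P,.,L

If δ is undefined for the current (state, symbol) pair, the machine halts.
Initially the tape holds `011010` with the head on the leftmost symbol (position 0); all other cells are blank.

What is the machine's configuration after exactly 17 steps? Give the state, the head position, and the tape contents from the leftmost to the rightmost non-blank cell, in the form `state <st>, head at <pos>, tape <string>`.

state=P head=0 tape=[0]11010   (P,0)→(R,0,S)
state=R head=0 tape=[0]11010   (R,0)→(R,.,R)
state=R head=1 tape=.[1]1010   (R,1)→(Q,1,S)
state=Q head=1 tape=.[1]1010   (Q,1)→(P,.,L)
state=P head=0 tape=[.].1010   (P,.)→(P,1,S)
state=P head=0 tape=[1].1010   (P,1)→(Q,1,R)
state=Q head=1 tape=1[.]1010   (Q,.)→(P,1,S)
state=P head=1 tape=1[1]1010   (P,1)→(Q,1,R)
state=Q head=2 tape=11[1]010   (Q,1)→(P,.,L)
state=P head=1 tape=1[1].010   (P,1)→(Q,1,R)
state=Q head=2 tape=11[.]010   (Q,.)→(P,1,S)
state=P head=2 tape=11[1]010   (P,1)→(Q,1,R)
state=Q head=3 tape=111[0]10   (Q,0)→(Q,0,L)
state=Q head=2 tape=11[1]010   (Q,1)→(P,.,L)
state=P head=1 tape=1[1].010   (P,1)→(Q,1,R)
state=Q head=2 tape=11[.]010   (Q,.)→(P,1,S)
state=P head=2 tape=11[1]010   (P,1)→(Q,1,R)
state=Q head=3 tape=111[0]10
After 17 steps: state Q, head at 3, tape 111010.

state Q, head at 3, tape 111010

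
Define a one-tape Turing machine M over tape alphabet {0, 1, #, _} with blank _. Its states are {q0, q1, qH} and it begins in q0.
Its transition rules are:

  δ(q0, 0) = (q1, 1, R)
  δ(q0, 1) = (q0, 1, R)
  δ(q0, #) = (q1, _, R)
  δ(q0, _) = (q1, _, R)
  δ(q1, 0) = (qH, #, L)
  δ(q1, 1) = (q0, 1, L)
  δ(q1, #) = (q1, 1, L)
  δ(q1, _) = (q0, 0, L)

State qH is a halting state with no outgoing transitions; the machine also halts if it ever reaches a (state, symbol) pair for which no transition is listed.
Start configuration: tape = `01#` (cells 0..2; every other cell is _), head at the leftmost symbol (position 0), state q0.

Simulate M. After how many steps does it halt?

8

q0 | [0]1#_   read 0 → write 1, move R, go to q1
q1 | 1[1]#_   read 1 → write 1, move L, go to q0
q0 | [1]1#_   read 1 → write 1, move R, go to q0
q0 | 1[1]#_   read 1 → write 1, move R, go to q0
q0 | 11[#]_   read # → write _, move R, go to q1
q1 | 11_[_]   read _ → write 0, move L, go to q0
q0 | 11[_]0   read _ → write _, move R, go to q1
q1 | 11_[0]   read 0 → write #, move L, go to qH
qH | 11[_]#
M halts after 8 transitions.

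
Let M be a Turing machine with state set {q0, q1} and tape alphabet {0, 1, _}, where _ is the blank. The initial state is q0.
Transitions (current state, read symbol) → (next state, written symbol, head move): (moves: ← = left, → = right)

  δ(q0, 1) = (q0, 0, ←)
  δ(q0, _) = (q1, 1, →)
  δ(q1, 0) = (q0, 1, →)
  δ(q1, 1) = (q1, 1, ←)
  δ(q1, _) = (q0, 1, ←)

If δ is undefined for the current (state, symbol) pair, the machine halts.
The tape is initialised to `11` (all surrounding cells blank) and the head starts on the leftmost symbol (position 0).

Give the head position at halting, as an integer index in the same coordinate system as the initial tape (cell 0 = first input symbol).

q0 | __[1]1   read 1 → write 0, move ←, go to q0
q0 | _[_]01   read _ → write 1, move →, go to q1
q1 | _1[0]1   read 0 → write 1, move →, go to q0
q0 | _11[1]   read 1 → write 0, move ←, go to q0
q0 | _1[1]0   read 1 → write 0, move ←, go to q0
q0 | _[1]00   read 1 → write 0, move ←, go to q0
q0 | [_]000   read _ → write 1, move →, go to q1
q1 | 1[0]00   read 0 → write 1, move →, go to q0
q0 | 11[0]0
At halt the head is at cell 0.

0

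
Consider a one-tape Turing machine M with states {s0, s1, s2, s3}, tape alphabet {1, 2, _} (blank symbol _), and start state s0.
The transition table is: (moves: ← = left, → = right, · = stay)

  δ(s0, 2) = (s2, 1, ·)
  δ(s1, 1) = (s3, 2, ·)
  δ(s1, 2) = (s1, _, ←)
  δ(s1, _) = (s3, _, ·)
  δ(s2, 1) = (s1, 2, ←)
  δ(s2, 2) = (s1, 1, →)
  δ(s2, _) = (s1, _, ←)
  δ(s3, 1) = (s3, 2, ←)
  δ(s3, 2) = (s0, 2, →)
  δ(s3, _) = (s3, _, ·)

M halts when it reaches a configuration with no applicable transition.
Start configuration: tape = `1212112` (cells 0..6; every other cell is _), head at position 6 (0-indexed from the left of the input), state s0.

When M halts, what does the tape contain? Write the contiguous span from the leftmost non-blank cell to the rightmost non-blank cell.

s0 | 121211[2]   read 2 → write 1, move ·, go to s2
s2 | 121211[1]   read 1 → write 2, move ←, go to s1
s1 | 12121[1]2   read 1 → write 2, move ·, go to s3
s3 | 12121[2]2   read 2 → write 2, move →, go to s0
s0 | 121212[2]   read 2 → write 1, move ·, go to s2
s2 | 121212[1]   read 1 → write 2, move ←, go to s1
s1 | 12121[2]2   read 2 → write _, move ←, go to s1
s1 | 1212[1]_2   read 1 → write 2, move ·, go to s3
s3 | 1212[2]_2   read 2 → write 2, move →, go to s0
s0 | 12122[_]2
The non-blank tape span at halt is 12122_2.

12122_2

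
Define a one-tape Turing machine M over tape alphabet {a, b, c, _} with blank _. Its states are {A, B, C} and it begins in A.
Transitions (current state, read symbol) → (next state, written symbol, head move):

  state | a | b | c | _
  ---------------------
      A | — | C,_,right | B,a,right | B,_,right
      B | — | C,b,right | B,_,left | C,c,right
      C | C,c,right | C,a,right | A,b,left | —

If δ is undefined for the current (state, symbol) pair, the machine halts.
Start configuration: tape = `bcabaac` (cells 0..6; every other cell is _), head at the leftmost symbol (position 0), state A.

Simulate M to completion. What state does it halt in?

A | [b]cabaac_   read b → write _, move right, go to C
C | _[c]abaac_   read c → write b, move left, go to A
A | [_]babaac_   read _ → write _, move right, go to B
B | _[b]abaac_   read b → write b, move right, go to C
C | _b[a]baac_   read a → write c, move right, go to C
C | _bc[b]aac_   read b → write a, move right, go to C
C | _bca[a]ac_   read a → write c, move right, go to C
C | _bcac[a]c_   read a → write c, move right, go to C
C | _bcacc[c]_   read c → write b, move left, go to A
A | _bcac[c]b_   read c → write a, move right, go to B
B | _bcaca[b]_   read b → write b, move right, go to C
C | _bcacab[_]
No transition is defined for (C, _); M halts in state C.

C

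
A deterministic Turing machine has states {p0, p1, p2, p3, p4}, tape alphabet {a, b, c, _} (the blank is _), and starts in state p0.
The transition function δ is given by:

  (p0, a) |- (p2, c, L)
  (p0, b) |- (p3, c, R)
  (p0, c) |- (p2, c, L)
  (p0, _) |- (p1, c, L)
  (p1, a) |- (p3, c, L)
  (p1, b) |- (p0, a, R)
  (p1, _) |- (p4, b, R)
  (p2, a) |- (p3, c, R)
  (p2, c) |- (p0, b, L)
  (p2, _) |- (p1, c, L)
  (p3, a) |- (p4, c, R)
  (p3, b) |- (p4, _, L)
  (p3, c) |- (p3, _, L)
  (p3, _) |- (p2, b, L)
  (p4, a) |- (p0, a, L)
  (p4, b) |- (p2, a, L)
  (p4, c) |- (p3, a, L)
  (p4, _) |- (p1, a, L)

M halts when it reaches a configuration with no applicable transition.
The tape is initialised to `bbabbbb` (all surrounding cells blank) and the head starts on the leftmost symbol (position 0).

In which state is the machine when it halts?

p1

state=p0 head=0 tape=_____[b]babbbb   (p0,b)→(p3,c,R)
state=p3 head=1 tape=_____c[b]abbbb   (p3,b)→(p4,_,L)
state=p4 head=0 tape=_____[c]_abbbb   (p4,c)→(p3,a,L)
state=p3 head=-1 tape=____[_]a_abbbb   (p3,_)→(p2,b,L)
state=p2 head=-2 tape=___[_]ba_abbbb   (p2,_)→(p1,c,L)
state=p1 head=-3 tape=__[_]cba_abbbb   (p1,_)→(p4,b,R)
state=p4 head=-2 tape=__b[c]ba_abbbb   (p4,c)→(p3,a,L)
state=p3 head=-3 tape=__[b]aba_abbbb   (p3,b)→(p4,_,L)
state=p4 head=-4 tape=_[_]_aba_abbbb   (p4,_)→(p1,a,L)
state=p1 head=-5 tape=[_]a_aba_abbbb   (p1,_)→(p4,b,R)
state=p4 head=-4 tape=b[a]_aba_abbbb   (p4,a)→(p0,a,L)
state=p0 head=-5 tape=[b]a_aba_abbbb   (p0,b)→(p3,c,R)
state=p3 head=-4 tape=c[a]_aba_abbbb   (p3,a)→(p4,c,R)
state=p4 head=-3 tape=cc[_]aba_abbbb   (p4,_)→(p1,a,L)
state=p1 head=-4 tape=c[c]aaba_abbbb
No transition is defined for (p1, c); M halts in state p1.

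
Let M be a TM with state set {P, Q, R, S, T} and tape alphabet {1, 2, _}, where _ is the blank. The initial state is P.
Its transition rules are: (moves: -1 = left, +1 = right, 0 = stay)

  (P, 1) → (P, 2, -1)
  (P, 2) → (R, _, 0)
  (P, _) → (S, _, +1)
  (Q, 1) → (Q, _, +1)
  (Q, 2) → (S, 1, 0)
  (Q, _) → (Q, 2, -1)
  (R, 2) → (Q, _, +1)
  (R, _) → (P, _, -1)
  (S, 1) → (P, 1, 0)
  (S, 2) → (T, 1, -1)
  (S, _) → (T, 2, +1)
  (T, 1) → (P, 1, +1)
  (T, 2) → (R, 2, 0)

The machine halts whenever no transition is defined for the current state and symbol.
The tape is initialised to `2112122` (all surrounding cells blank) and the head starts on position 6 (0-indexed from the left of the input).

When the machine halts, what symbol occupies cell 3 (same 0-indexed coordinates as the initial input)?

_

P | _211212[2]   read 2 → write _, move 0, go to R
R | _211212[_]   read _ → write _, move -1, go to P
P | _21121[2]_   read 2 → write _, move 0, go to R
R | _21121[_]_   read _ → write _, move -1, go to P
P | _2112[1]__   read 1 → write 2, move -1, go to P
P | _211[2]2__   read 2 → write _, move 0, go to R
R | _211[_]2__   read _ → write _, move -1, go to P
P | _21[1]_2__   read 1 → write 2, move -1, go to P
P | _2[1]2_2__   read 1 → write 2, move -1, go to P
P | _[2]22_2__   read 2 → write _, move 0, go to R
R | _[_]22_2__   read _ → write _, move -1, go to P
P | [_]_22_2__   read _ → write _, move +1, go to S
S | _[_]22_2__   read _ → write 2, move +1, go to T
T | _2[2]2_2__   read 2 → write 2, move 0, go to R
R | _2[2]2_2__   read 2 → write _, move +1, go to Q
Q | _2_[2]_2__   read 2 → write 1, move 0, go to S
S | _2_[1]_2__   read 1 → write 1, move 0, go to P
P | _2_[1]_2__   read 1 → write 2, move -1, go to P
P | _2[_]2_2__   read _ → write _, move +1, go to S
S | _2_[2]_2__   read 2 → write 1, move -1, go to T
T | _2[_]1_2__
Cell 3 holds _ when M halts.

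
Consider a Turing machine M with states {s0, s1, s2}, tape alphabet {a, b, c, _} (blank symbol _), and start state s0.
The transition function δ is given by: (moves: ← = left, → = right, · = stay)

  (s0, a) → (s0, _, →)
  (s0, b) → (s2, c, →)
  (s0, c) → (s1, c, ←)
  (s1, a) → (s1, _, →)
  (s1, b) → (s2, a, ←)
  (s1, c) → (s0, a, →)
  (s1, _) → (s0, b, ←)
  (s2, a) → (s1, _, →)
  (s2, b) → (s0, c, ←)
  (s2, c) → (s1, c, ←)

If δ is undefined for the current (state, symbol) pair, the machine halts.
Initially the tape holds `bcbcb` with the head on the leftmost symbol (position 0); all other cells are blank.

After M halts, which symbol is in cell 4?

state=s0 head=0 tape=[b]cbcb_   (s0,b)→(s2,c,→)
state=s2 head=1 tape=c[c]bcb_   (s2,c)→(s1,c,←)
state=s1 head=0 tape=[c]cbcb_   (s1,c)→(s0,a,→)
state=s0 head=1 tape=a[c]bcb_   (s0,c)→(s1,c,←)
state=s1 head=0 tape=[a]cbcb_   (s1,a)→(s1,_,→)
state=s1 head=1 tape=_[c]bcb_   (s1,c)→(s0,a,→)
state=s0 head=2 tape=_a[b]cb_   (s0,b)→(s2,c,→)
state=s2 head=3 tape=_ac[c]b_   (s2,c)→(s1,c,←)
state=s1 head=2 tape=_a[c]cb_   (s1,c)→(s0,a,→)
state=s0 head=3 tape=_aa[c]b_   (s0,c)→(s1,c,←)
state=s1 head=2 tape=_a[a]cb_   (s1,a)→(s1,_,→)
state=s1 head=3 tape=_a_[c]b_   (s1,c)→(s0,a,→)
state=s0 head=4 tape=_a_a[b]_   (s0,b)→(s2,c,→)
state=s2 head=5 tape=_a_ac[_]
Cell 4 holds c when M halts.

c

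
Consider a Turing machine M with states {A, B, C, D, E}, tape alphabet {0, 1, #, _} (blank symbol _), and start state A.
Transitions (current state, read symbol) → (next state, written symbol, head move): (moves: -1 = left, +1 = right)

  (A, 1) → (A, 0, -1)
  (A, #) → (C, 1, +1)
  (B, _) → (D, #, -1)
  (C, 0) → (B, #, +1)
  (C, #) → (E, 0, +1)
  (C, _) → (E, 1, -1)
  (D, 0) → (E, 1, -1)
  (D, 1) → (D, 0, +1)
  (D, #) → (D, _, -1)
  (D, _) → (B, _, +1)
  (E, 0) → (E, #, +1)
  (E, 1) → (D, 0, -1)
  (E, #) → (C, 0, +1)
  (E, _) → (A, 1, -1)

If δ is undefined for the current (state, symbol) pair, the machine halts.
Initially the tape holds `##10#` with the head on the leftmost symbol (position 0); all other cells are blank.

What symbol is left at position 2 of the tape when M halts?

state=A head=0 tape=_[#]#10#   (A,#)→(C,1,+1)
state=C head=1 tape=_1[#]10#   (C,#)→(E,0,+1)
state=E head=2 tape=_10[1]0#   (E,1)→(D,0,-1)
state=D head=1 tape=_1[0]00#   (D,0)→(E,1,-1)
state=E head=0 tape=_[1]100#   (E,1)→(D,0,-1)
state=D head=-1 tape=[_]0100#   (D,_)→(B,_,+1)
state=B head=0 tape=_[0]100#
Cell 2 holds 0 when M halts.

0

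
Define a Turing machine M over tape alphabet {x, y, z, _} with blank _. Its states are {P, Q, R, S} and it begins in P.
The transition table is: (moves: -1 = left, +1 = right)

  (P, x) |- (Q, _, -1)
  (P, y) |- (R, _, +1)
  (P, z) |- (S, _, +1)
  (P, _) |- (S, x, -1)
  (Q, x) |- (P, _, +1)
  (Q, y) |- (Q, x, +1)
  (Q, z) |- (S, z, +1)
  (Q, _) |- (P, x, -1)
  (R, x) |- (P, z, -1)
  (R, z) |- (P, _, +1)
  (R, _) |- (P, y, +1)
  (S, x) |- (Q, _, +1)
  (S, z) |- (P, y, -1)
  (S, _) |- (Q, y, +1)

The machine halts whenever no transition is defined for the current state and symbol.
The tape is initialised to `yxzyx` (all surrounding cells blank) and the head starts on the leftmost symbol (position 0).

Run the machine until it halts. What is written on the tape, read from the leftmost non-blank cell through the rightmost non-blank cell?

yy__yx

P | _[y]xzyx   read y → write _, move +1, go to R
R | __[x]zyx   read x → write z, move -1, go to P
P | _[_]zzyx   read _ → write x, move -1, go to S
S | [_]xzzyx   read _ → write y, move +1, go to Q
Q | y[x]zzyx   read x → write _, move +1, go to P
P | y_[z]zyx   read z → write _, move +1, go to S
S | y__[z]yx   read z → write y, move -1, go to P
P | y_[_]yyx   read _ → write x, move -1, go to S
S | y[_]xyyx   read _ → write y, move +1, go to Q
Q | yy[x]yyx   read x → write _, move +1, go to P
P | yy_[y]yx   read y → write _, move +1, go to R
R | yy__[y]x
The non-blank tape span at halt is yy__yx.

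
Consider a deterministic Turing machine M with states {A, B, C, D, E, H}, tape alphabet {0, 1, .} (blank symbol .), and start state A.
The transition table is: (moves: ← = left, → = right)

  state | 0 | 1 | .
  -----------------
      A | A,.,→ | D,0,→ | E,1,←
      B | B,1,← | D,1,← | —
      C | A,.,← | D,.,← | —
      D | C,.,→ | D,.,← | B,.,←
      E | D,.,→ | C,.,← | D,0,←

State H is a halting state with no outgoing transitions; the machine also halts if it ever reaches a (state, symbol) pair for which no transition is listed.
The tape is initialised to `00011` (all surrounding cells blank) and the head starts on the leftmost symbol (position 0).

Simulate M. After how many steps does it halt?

state=A head=0 tape=[0]0011   (A,0)→(A,.,→)
state=A head=1 tape=.[0]011   (A,0)→(A,.,→)
state=A head=2 tape=..[0]11   (A,0)→(A,.,→)
state=A head=3 tape=...[1]1   (A,1)→(D,0,→)
state=D head=4 tape=...0[1]   (D,1)→(D,.,←)
state=D head=3 tape=...[0].   (D,0)→(C,.,→)
state=C head=4 tape=....[.]
M halts after 6 transitions.

6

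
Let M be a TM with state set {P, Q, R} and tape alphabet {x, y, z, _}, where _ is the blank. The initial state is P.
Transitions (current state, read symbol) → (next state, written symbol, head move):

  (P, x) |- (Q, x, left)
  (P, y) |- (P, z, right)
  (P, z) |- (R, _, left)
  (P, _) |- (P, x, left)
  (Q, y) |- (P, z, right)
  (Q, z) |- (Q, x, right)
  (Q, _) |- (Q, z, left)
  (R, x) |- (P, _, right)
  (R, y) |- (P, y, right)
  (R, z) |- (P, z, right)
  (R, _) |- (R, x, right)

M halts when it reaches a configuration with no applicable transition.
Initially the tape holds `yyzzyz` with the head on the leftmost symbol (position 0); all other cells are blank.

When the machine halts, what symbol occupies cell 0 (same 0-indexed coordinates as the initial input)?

x

P | _[y]yzzyz   read y → write z, move right, go to P
P | _z[y]zzyz   read y → write z, move right, go to P
P | _zz[z]zyz   read z → write _, move left, go to R
R | _z[z]_zyz   read z → write z, move right, go to P
P | _zz[_]zyz   read _ → write x, move left, go to P
P | _z[z]xzyz   read z → write _, move left, go to R
R | _[z]_xzyz   read z → write z, move right, go to P
P | _z[_]xzyz   read _ → write x, move left, go to P
P | _[z]xxzyz   read z → write _, move left, go to R
R | [_]_xxzyz   read _ → write x, move right, go to R
R | x[_]xxzyz   read _ → write x, move right, go to R
R | xx[x]xzyz   read x → write _, move right, go to P
P | xx_[x]zyz   read x → write x, move left, go to Q
Q | xx[_]xzyz   read _ → write z, move left, go to Q
Q | x[x]zxzyz
Cell 0 holds x when M halts.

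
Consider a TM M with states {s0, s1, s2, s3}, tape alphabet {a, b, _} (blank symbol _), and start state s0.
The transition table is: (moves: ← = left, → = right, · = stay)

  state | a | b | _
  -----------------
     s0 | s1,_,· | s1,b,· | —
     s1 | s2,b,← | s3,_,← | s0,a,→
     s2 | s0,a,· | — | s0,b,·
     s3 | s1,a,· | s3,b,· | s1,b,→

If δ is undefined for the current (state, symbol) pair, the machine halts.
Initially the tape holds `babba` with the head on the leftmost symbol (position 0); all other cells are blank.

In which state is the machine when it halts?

state=s0 head=0 tape=_[b]abba   (s0,b)→(s1,b,·)
state=s1 head=0 tape=_[b]abba   (s1,b)→(s3,_,←)
state=s3 head=-1 tape=[_]_abba   (s3,_)→(s1,b,→)
state=s1 head=0 tape=b[_]abba   (s1,_)→(s0,a,→)
state=s0 head=1 tape=ba[a]bba   (s0,a)→(s1,_,·)
state=s1 head=1 tape=ba[_]bba   (s1,_)→(s0,a,→)
state=s0 head=2 tape=baa[b]ba   (s0,b)→(s1,b,·)
state=s1 head=2 tape=baa[b]ba   (s1,b)→(s3,_,←)
state=s3 head=1 tape=ba[a]_ba   (s3,a)→(s1,a,·)
state=s1 head=1 tape=ba[a]_ba   (s1,a)→(s2,b,←)
state=s2 head=0 tape=b[a]b_ba   (s2,a)→(s0,a,·)
state=s0 head=0 tape=b[a]b_ba   (s0,a)→(s1,_,·)
state=s1 head=0 tape=b[_]b_ba   (s1,_)→(s0,a,→)
state=s0 head=1 tape=ba[b]_ba   (s0,b)→(s1,b,·)
state=s1 head=1 tape=ba[b]_ba   (s1,b)→(s3,_,←)
state=s3 head=0 tape=b[a]__ba   (s3,a)→(s1,a,·)
state=s1 head=0 tape=b[a]__ba   (s1,a)→(s2,b,←)
state=s2 head=-1 tape=[b]b__ba
No transition is defined for (s2, b); M halts in state s2.

s2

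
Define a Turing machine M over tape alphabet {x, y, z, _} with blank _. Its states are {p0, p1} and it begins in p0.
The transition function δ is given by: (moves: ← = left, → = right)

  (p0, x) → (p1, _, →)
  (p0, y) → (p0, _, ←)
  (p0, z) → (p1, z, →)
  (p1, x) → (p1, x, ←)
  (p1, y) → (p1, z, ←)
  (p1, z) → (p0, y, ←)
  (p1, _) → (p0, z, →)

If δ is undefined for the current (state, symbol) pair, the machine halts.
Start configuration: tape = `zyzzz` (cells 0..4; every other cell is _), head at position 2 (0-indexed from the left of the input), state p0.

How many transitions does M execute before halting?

state=p0 head=2 tape=_zy[z]zz   (p0,z)→(p1,z,→)
state=p1 head=3 tape=_zyz[z]z   (p1,z)→(p0,y,←)
state=p0 head=2 tape=_zy[z]yz   (p0,z)→(p1,z,→)
state=p1 head=3 tape=_zyz[y]z   (p1,y)→(p1,z,←)
state=p1 head=2 tape=_zy[z]zz   (p1,z)→(p0,y,←)
state=p0 head=1 tape=_z[y]yzz   (p0,y)→(p0,_,←)
state=p0 head=0 tape=_[z]_yzz   (p0,z)→(p1,z,→)
state=p1 head=1 tape=_z[_]yzz   (p1,_)→(p0,z,→)
state=p0 head=2 tape=_zz[y]zz   (p0,y)→(p0,_,←)
state=p0 head=1 tape=_z[z]_zz   (p0,z)→(p1,z,→)
state=p1 head=2 tape=_zz[_]zz   (p1,_)→(p0,z,→)
state=p0 head=3 tape=_zzz[z]z   (p0,z)→(p1,z,→)
state=p1 head=4 tape=_zzzz[z]   (p1,z)→(p0,y,←)
state=p0 head=3 tape=_zzz[z]y   (p0,z)→(p1,z,→)
state=p1 head=4 tape=_zzzz[y]   (p1,y)→(p1,z,←)
state=p1 head=3 tape=_zzz[z]z   (p1,z)→(p0,y,←)
state=p0 head=2 tape=_zz[z]yz   (p0,z)→(p1,z,→)
state=p1 head=3 tape=_zzz[y]z   (p1,y)→(p1,z,←)
state=p1 head=2 tape=_zz[z]zz   (p1,z)→(p0,y,←)
state=p0 head=1 tape=_z[z]yzz   (p0,z)→(p1,z,→)
state=p1 head=2 tape=_zz[y]zz   (p1,y)→(p1,z,←)
state=p1 head=1 tape=_z[z]zzz   (p1,z)→(p0,y,←)
state=p0 head=0 tape=_[z]yzzz   (p0,z)→(p1,z,→)
state=p1 head=1 tape=_z[y]zzz   (p1,y)→(p1,z,←)
state=p1 head=0 tape=_[z]zzzz   (p1,z)→(p0,y,←)
state=p0 head=-1 tape=[_]yzzzz
M halts after 25 transitions.

25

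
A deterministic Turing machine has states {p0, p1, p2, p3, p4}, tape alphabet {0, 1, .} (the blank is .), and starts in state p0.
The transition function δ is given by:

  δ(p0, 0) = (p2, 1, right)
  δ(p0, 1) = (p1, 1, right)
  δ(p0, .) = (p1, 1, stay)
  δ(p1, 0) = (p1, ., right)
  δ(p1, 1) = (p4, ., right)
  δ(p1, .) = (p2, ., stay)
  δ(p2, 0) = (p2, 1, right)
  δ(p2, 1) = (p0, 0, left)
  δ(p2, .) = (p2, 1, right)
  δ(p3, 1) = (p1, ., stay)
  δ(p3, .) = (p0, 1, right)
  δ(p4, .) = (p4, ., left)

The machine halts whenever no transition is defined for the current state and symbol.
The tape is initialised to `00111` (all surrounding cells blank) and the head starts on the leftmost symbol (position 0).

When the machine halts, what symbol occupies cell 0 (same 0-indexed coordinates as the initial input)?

state=p0 head=0 tape=[0]0111   (p0,0)→(p2,1,right)
state=p2 head=1 tape=1[0]111   (p2,0)→(p2,1,right)
state=p2 head=2 tape=11[1]11   (p2,1)→(p0,0,left)
state=p0 head=1 tape=1[1]011   (p0,1)→(p1,1,right)
state=p1 head=2 tape=11[0]11   (p1,0)→(p1,.,right)
state=p1 head=3 tape=11.[1]1   (p1,1)→(p4,.,right)
state=p4 head=4 tape=11..[1]
Cell 0 holds 1 when M halts.

1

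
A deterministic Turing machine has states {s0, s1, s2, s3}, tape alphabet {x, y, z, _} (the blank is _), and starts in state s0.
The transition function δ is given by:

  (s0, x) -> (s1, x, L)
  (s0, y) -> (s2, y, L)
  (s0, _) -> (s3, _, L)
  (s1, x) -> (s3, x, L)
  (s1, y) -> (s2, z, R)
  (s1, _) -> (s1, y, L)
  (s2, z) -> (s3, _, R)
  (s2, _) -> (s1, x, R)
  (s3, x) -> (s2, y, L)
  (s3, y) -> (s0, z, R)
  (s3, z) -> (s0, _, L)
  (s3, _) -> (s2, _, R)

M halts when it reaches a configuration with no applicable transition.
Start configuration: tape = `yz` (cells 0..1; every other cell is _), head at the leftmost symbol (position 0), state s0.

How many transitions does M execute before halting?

state=s0 head=0 tape=_[y]z___   (s0,y)→(s2,y,L)
state=s2 head=-1 tape=[_]yz___   (s2,_)→(s1,x,R)
state=s1 head=0 tape=x[y]z___   (s1,y)→(s2,z,R)
state=s2 head=1 tape=xz[z]___   (s2,z)→(s3,_,R)
state=s3 head=2 tape=xz_[_]__   (s3,_)→(s2,_,R)
state=s2 head=3 tape=xz__[_]_   (s2,_)→(s1,x,R)
state=s1 head=4 tape=xz__x[_]   (s1,_)→(s1,y,L)
state=s1 head=3 tape=xz__[x]y   (s1,x)→(s3,x,L)
state=s3 head=2 tape=xz_[_]xy   (s3,_)→(s2,_,R)
state=s2 head=3 tape=xz__[x]y
M halts after 9 transitions.

9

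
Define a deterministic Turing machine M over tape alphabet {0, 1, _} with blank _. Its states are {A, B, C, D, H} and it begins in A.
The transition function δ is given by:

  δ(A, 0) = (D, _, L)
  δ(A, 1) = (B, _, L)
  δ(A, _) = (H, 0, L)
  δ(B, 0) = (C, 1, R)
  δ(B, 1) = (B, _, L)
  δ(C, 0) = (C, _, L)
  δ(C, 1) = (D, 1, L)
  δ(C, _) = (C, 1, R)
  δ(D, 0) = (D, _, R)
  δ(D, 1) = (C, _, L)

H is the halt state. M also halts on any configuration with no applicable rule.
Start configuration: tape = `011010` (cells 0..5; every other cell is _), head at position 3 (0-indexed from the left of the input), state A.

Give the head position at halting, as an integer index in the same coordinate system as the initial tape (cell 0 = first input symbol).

state=A head=3 tape=_011[0]10   (A,0)→(D,_,L)
state=D head=2 tape=_01[1]_10   (D,1)→(C,_,L)
state=C head=1 tape=_0[1]__10   (C,1)→(D,1,L)
state=D head=0 tape=_[0]1__10   (D,0)→(D,_,R)
state=D head=1 tape=__[1]__10   (D,1)→(C,_,L)
state=C head=0 tape=_[_]___10   (C,_)→(C,1,R)
state=C head=1 tape=_1[_]__10   (C,_)→(C,1,R)
state=C head=2 tape=_11[_]_10   (C,_)→(C,1,R)
state=C head=3 tape=_111[_]10   (C,_)→(C,1,R)
state=C head=4 tape=_1111[1]0   (C,1)→(D,1,L)
state=D head=3 tape=_111[1]10   (D,1)→(C,_,L)
state=C head=2 tape=_11[1]_10   (C,1)→(D,1,L)
state=D head=1 tape=_1[1]1_10   (D,1)→(C,_,L)
state=C head=0 tape=_[1]_1_10   (C,1)→(D,1,L)
state=D head=-1 tape=[_]1_1_10
At halt the head is at cell -1.

-1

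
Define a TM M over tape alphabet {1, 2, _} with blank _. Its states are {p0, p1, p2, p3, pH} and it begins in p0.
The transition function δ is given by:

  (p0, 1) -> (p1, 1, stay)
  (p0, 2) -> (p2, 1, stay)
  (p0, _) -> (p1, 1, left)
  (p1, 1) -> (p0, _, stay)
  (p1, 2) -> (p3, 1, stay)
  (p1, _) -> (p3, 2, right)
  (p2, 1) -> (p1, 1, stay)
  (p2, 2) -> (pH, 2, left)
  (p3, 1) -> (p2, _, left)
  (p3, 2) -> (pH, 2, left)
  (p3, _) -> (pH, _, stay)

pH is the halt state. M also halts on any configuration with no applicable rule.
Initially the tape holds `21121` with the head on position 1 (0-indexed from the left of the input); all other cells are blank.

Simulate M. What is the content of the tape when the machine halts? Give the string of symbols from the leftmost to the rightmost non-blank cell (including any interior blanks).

p0 | _2[1]121   read 1 → write 1, move stay, go to p1
p1 | _2[1]121   read 1 → write _, move stay, go to p0
p0 | _2[_]121   read _ → write 1, move left, go to p1
p1 | _[2]1121   read 2 → write 1, move stay, go to p3
p3 | _[1]1121   read 1 → write _, move left, go to p2
p2 | [_]_1121
The non-blank tape span at halt is 1121.

1121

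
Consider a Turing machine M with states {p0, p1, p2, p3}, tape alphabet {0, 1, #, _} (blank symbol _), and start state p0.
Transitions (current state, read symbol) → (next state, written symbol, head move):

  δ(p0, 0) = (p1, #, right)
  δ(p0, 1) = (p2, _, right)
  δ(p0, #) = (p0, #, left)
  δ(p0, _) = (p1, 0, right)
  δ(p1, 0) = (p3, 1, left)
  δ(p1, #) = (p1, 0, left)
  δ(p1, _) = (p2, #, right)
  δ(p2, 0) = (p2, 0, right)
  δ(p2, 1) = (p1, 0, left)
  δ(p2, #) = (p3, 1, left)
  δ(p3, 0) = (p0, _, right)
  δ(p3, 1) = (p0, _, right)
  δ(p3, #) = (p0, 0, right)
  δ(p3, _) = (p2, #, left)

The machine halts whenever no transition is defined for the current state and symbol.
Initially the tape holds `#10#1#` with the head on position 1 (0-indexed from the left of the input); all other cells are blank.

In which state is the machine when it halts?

state=p0 head=1 tape=#[1]0#1#_   (p0,1)→(p2,_,right)
state=p2 head=2 tape=#_[0]#1#_   (p2,0)→(p2,0,right)
state=p2 head=3 tape=#_0[#]1#_   (p2,#)→(p3,1,left)
state=p3 head=2 tape=#_[0]11#_   (p3,0)→(p0,_,right)
state=p0 head=3 tape=#__[1]1#_   (p0,1)→(p2,_,right)
state=p2 head=4 tape=#___[1]#_   (p2,1)→(p1,0,left)
state=p1 head=3 tape=#__[_]0#_   (p1,_)→(p2,#,right)
state=p2 head=4 tape=#__#[0]#_   (p2,0)→(p2,0,right)
state=p2 head=5 tape=#__#0[#]_   (p2,#)→(p3,1,left)
state=p3 head=4 tape=#__#[0]1_   (p3,0)→(p0,_,right)
state=p0 head=5 tape=#__#_[1]_   (p0,1)→(p2,_,right)
state=p2 head=6 tape=#__#__[_]
No transition is defined for (p2, _); M halts in state p2.

p2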